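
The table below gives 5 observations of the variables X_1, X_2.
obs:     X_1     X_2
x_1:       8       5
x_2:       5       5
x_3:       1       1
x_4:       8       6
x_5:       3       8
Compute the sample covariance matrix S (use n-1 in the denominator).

Step 1 — column means:
  mean(X_1) = (8 + 5 + 1 + 8 + 3) / 5 = 25/5 = 5
  mean(X_2) = (5 + 5 + 1 + 6 + 8) / 5 = 25/5 = 5

Step 2 — sample covariance S[i,j] = (1/(n-1)) · Σ_k (x_{k,i} - mean_i) · (x_{k,j} - mean_j), with n-1 = 4.
  S[X_1,X_1] = ((3)·(3) + (0)·(0) + (-4)·(-4) + (3)·(3) + (-2)·(-2)) / 4 = 38/4 = 9.5
  S[X_1,X_2] = ((3)·(0) + (0)·(0) + (-4)·(-4) + (3)·(1) + (-2)·(3)) / 4 = 13/4 = 3.25
  S[X_2,X_2] = ((0)·(0) + (0)·(0) + (-4)·(-4) + (1)·(1) + (3)·(3)) / 4 = 26/4 = 6.5

S is symmetric (S[j,i] = S[i,j]). Assembling:

S = [[9.5, 3.25],
 [3.25, 6.5]]


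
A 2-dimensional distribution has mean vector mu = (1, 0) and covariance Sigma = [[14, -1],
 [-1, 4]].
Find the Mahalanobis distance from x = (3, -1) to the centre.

Step 1 — centre the observation: (x - mu) = (2, -1).

Step 2 — invert Sigma. det(Sigma) = 14·4 - (-1)² = 55.
  Sigma^{-1} = (1/det) · [[d, -b], [-b, a]] = [[0.0727, 0.0182],
 [0.0182, 0.2545]].

Step 3 — form the quadratic (x - mu)^T · Sigma^{-1} · (x - mu):
  Sigma^{-1} · (x - mu) = (0.1273, -0.2182).
  (x - mu)^T · [Sigma^{-1} · (x - mu)] = (2)·(0.1273) + (-1)·(-0.2182) = 0.4727.

Step 4 — take square root: d = √(0.4727) ≈ 0.6876.

d(x, mu) = √(0.4727) ≈ 0.6876


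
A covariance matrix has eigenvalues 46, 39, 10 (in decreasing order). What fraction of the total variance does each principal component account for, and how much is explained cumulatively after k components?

Step 1 — total variance = trace(Sigma) = Σ λ_i = 46 + 39 + 10 = 95.

Step 2 — fraction explained by component i = λ_i / Σ λ:
  PC1: 46/95 = 0.4842
  PC2: 39/95 = 0.4105
  PC3: 10/95 = 0.1053

Step 3 — cumulative fraction after k components = (λ_1 + ... + λ_k) / Σ λ:
  k = 1: 46/95 = 0.4842
  k = 2: (46 + 39)/95 = 85/95 = 0.8947
  k = 3: (46 + 39 + 10)/95 = 95/95 = 1

Summary (fraction, with percent):

explained: PC1 0.4842 (48.42%), PC2 0.4105 (41.05%), PC3 0.1053 (10.53%);  cumulative: 0.4842, 0.8947, 1


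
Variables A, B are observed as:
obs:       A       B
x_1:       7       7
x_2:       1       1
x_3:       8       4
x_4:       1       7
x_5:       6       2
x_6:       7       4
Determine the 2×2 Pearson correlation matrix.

Step 1 — column means:
  mean(A) = (7 + 1 + 8 + 1 + 6 + 7) / 6 = 30/6 = 5
  mean(B) = (7 + 1 + 4 + 7 + 2 + 4) / 6 = 25/6 = 4.1667

Step 2 — sample variances and covariances s[i,j] = (1/(n-1)) · Σ_k (x_{k,i} - mean_i) · (x_{k,j} - mean_j), with n-1 = 5:
  s[A,A] = ((2)·(2) + (-4)·(-4) + (3)·(3) + (-4)·(-4) + (1)·(1) + (2)·(2)) / 5 = 50/5 = 10
  s[A,B] = ((2)·(2.8333) + (-4)·(-3.1667) + (3)·(-0.1667) + (-4)·(2.8333) + (1)·(-2.1667) + (2)·(-0.1667)) / 5 = 4/5 = 0.8
  s[B,B] = ((2.8333)·(2.8333) + (-3.1667)·(-3.1667) + (-0.1667)·(-0.1667) + (2.8333)·(2.8333) + (-2.1667)·(-2.1667) + (-0.1667)·(-0.1667)) / 5 = 30.8333/5 = 6.1667
  Sample standard deviations s_i = √(s[i,i]):
  s(A) = √(10) = 3.1623
  s(B) = √(6.1667) = 2.4833

Step 3 — r_{ij} = s_{ij} / (s_i · s_j):
  r[A,A] = 1 (diagonal).
  r[A,B] = 0.8 / (3.1623 · 2.4833) = 0.8 / 7.8528 = 0.1019
  r[B,B] = 1 (diagonal).

R is symmetric with unit diagonal. Assembling:

R = [[1, 0.1019],
 [0.1019, 1]]


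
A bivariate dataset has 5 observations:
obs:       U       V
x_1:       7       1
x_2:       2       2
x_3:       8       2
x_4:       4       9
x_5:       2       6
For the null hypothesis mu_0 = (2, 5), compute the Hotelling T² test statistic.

Step 1 — sample mean vector:
  mean(U) = (7 + 2 + 8 + 4 + 2) / 5 = 23/5 = 4.6
  mean(V) = (1 + 2 + 2 + 9 + 6) / 5 = 20/5 = 4
  x̄ = (4.6, 4),  deviation x̄ - mu_0 = (4.6, 4) - (2, 5) = (2.6, -1).

Step 2 — sample covariance matrix, S[i,j] = (1/(n-1)) · Σ_k (x_{k,i} - mean_i) · (x_{k,j} - mean_j), divisor n-1 = 4:
  S[U,U] = ((2.4)·(2.4) + (-2.6)·(-2.6) + (3.4)·(3.4) + (-0.6)·(-0.6) + (-2.6)·(-2.6)) / 4 = 31.2/4 = 7.8
  S[U,V] = ((2.4)·(-3) + (-2.6)·(-2) + (3.4)·(-2) + (-0.6)·(5) + (-2.6)·(2)) / 4 = -17/4 = -4.25
  S[V,V] = ((-3)·(-3) + (-2)·(-2) + (-2)·(-2) + (5)·(5) + (2)·(2)) / 4 = 46/4 = 11.5
  S = [[7.8, -4.25],
 [-4.25, 11.5]].

Step 3 — invert S. det(S) = 7.8·11.5 - (-4.25)² = 71.6375.
  S^{-1} = (1/det) · [[d, -b], [-b, a]] = [[0.1605, 0.0593],
 [0.0593, 0.1089]].

Step 4 — quadratic form (x̄ - mu_0)^T · S^{-1} · (x̄ - mu_0):
  S^{-1} · (x̄ - mu_0) = (0.3581, 0.0454),
  (x̄ - mu_0)^T · [...] = (2.6)·(0.3581) + (-1)·(0.0454) = 0.8856.

Step 5 — scale by n: T² = 5 · 0.8856 = 4.4278.

T² ≈ 4.4278


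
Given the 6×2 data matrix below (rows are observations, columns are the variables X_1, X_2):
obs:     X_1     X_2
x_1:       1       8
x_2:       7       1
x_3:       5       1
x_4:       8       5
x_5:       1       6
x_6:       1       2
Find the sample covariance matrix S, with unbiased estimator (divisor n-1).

Step 1 — column means:
  mean(X_1) = (1 + 7 + 5 + 8 + 1 + 1) / 6 = 23/6 = 3.8333
  mean(X_2) = (8 + 1 + 1 + 5 + 6 + 2) / 6 = 23/6 = 3.8333

Step 2 — sample covariance S[i,j] = (1/(n-1)) · Σ_k (x_{k,i} - mean_i) · (x_{k,j} - mean_j), with n-1 = 5.
  S[X_1,X_1] = ((-2.8333)·(-2.8333) + (3.1667)·(3.1667) + (1.1667)·(1.1667) + (4.1667)·(4.1667) + (-2.8333)·(-2.8333) + (-2.8333)·(-2.8333)) / 5 = 52.8333/5 = 10.5667
  S[X_1,X_2] = ((-2.8333)·(4.1667) + (3.1667)·(-2.8333) + (1.1667)·(-2.8333) + (4.1667)·(1.1667) + (-2.8333)·(2.1667) + (-2.8333)·(-1.8333)) / 5 = -20.1667/5 = -4.0333
  S[X_2,X_2] = ((4.1667)·(4.1667) + (-2.8333)·(-2.8333) + (-2.8333)·(-2.8333) + (1.1667)·(1.1667) + (2.1667)·(2.1667) + (-1.8333)·(-1.8333)) / 5 = 42.8333/5 = 8.5667

S is symmetric (S[j,i] = S[i,j]). Assembling:

S = [[10.5667, -4.0333],
 [-4.0333, 8.5667]]


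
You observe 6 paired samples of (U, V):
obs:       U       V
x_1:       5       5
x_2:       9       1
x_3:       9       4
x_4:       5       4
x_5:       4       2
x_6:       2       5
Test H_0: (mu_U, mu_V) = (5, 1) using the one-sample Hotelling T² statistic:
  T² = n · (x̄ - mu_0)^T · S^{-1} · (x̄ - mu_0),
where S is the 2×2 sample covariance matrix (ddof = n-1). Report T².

Step 1 — sample mean vector:
  mean(U) = (5 + 9 + 9 + 5 + 4 + 2) / 6 = 34/6 = 5.6667
  mean(V) = (5 + 1 + 4 + 4 + 2 + 5) / 6 = 21/6 = 3.5
  x̄ = (5.6667, 3.5),  deviation x̄ - mu_0 = (5.6667, 3.5) - (5, 1) = (0.6667, 2.5).

Step 2 — sample covariance matrix, S[i,j] = (1/(n-1)) · Σ_k (x_{k,i} - mean_i) · (x_{k,j} - mean_j), divisor n-1 = 5:
  S[U,U] = ((-0.6667)·(-0.6667) + (3.3333)·(3.3333) + (3.3333)·(3.3333) + (-0.6667)·(-0.6667) + (-1.6667)·(-1.6667) + (-3.6667)·(-3.6667)) / 5 = 39.3333/5 = 7.8667
  S[U,V] = ((-0.6667)·(1.5) + (3.3333)·(-2.5) + (3.3333)·(0.5) + (-0.6667)·(0.5) + (-1.6667)·(-1.5) + (-3.6667)·(1.5)) / 5 = -11/5 = -2.2
  S[V,V] = ((1.5)·(1.5) + (-2.5)·(-2.5) + (0.5)·(0.5) + (0.5)·(0.5) + (-1.5)·(-1.5) + (1.5)·(1.5)) / 5 = 13.5/5 = 2.7
  S = [[7.8667, -2.2],
 [-2.2, 2.7]].

Step 3 — invert S. det(S) = 7.8667·2.7 - (-2.2)² = 16.4.
  S^{-1} = (1/det) · [[d, -b], [-b, a]] = [[0.1646, 0.1341],
 [0.1341, 0.4797]].

Step 4 — quadratic form (x̄ - mu_0)^T · S^{-1} · (x̄ - mu_0):
  S^{-1} · (x̄ - mu_0) = (0.4451, 1.2886),
  (x̄ - mu_0)^T · [...] = (0.6667)·(0.4451) + (2.5)·(1.2886) = 3.5183.

Step 5 — scale by n: T² = 6 · 3.5183 = 21.1098.

T² ≈ 21.1098


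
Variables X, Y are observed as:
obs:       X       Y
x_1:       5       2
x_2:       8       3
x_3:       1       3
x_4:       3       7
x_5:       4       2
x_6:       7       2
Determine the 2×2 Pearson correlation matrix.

Step 1 — column means:
  mean(X) = (5 + 8 + 1 + 3 + 4 + 7) / 6 = 28/6 = 4.6667
  mean(Y) = (2 + 3 + 3 + 7 + 2 + 2) / 6 = 19/6 = 3.1667

Step 2 — sample variances and covariances s[i,j] = (1/(n-1)) · Σ_k (x_{k,i} - mean_i) · (x_{k,j} - mean_j), with n-1 = 5:
  s[X,X] = ((0.3333)·(0.3333) + (3.3333)·(3.3333) + (-3.6667)·(-3.6667) + (-1.6667)·(-1.6667) + (-0.6667)·(-0.6667) + (2.3333)·(2.3333)) / 5 = 33.3333/5 = 6.6667
  s[X,Y] = ((0.3333)·(-1.1667) + (3.3333)·(-0.1667) + (-3.6667)·(-0.1667) + (-1.6667)·(3.8333) + (-0.6667)·(-1.1667) + (2.3333)·(-1.1667)) / 5 = -8.6667/5 = -1.7333
  s[Y,Y] = ((-1.1667)·(-1.1667) + (-0.1667)·(-0.1667) + (-0.1667)·(-0.1667) + (3.8333)·(3.8333) + (-1.1667)·(-1.1667) + (-1.1667)·(-1.1667)) / 5 = 18.8333/5 = 3.7667
  Sample standard deviations s_i = √(s[i,i]):
  s(X) = √(6.6667) = 2.582
  s(Y) = √(3.7667) = 1.9408

Step 3 — r_{ij} = s_{ij} / (s_i · s_j):
  r[X,X] = 1 (diagonal).
  r[X,Y] = -1.7333 / (2.582 · 1.9408) = -1.7333 / 5.0111 = -0.3459
  r[Y,Y] = 1 (diagonal).

R is symmetric with unit diagonal. Assembling:

R = [[1, -0.3459],
 [-0.3459, 1]]


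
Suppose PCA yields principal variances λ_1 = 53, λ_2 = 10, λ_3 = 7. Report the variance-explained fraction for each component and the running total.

Step 1 — total variance = trace(Sigma) = Σ λ_i = 53 + 10 + 7 = 70.

Step 2 — fraction explained by component i = λ_i / Σ λ:
  PC1: 53/70 = 0.7571
  PC2: 10/70 = 0.1429
  PC3: 7/70 = 0.1

Step 3 — cumulative fraction after k components = (λ_1 + ... + λ_k) / Σ λ:
  k = 1: 53/70 = 0.7571
  k = 2: (53 + 10)/70 = 63/70 = 0.9
  k = 3: (53 + 10 + 7)/70 = 70/70 = 1

Summary (fraction, with percent):

explained: PC1 0.7571 (75.71%), PC2 0.1429 (14.29%), PC3 0.1 (10%);  cumulative: 0.7571, 0.9, 1


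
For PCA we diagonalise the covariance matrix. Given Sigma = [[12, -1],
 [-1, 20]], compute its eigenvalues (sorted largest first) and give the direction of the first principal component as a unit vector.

Step 1 — characteristic polynomial of 2×2 Sigma:
  det(Sigma - λI) = λ² - trace · λ + det = 0.
  trace = 12 + 20 = 32, det = 12·20 - (-1)² = 239.
Step 2 — discriminant:
  Δ = trace² - 4·det = 1024 - 956 = 68.
Step 3 — eigenvalues:
  λ = (trace ± √Δ)/2 = (32 ± 8.2462)/2,
  λ_1 = 20.1231,  λ_2 = 11.8769.

Step 4 — unit eigenvector for λ_1: solve (Sigma - λ_1 I)v = 0. First row:
  (12 - 20.1231)·v_x + (-1)·v_y = 0, i.e. (-8.1231)·v_x + (-1)·v_y = 0,
  so v ∝ (b, λ_1 - a) = (-1, 8.1231); multiply by -1 so the first entry is positive: u = (1, -8.1231).
  ||u|| = √((1)² + (-8.1231)²) = √(66.9848) ≈ 8.1844,
  v_1 = u/||u|| ≈ (0.1222, -0.9925) (||v_1|| = 1).

λ_1 = 20.1231,  λ_2 = 11.8769;  v_1 ≈ (0.1222, -0.9925)


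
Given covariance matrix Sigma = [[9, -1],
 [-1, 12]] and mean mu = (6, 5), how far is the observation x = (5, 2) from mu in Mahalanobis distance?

Step 1 — centre the observation: (x - mu) = (-1, -3).

Step 2 — invert Sigma. det(Sigma) = 9·12 - (-1)² = 107.
  Sigma^{-1} = (1/det) · [[d, -b], [-b, a]] = [[0.1121, 0.0093],
 [0.0093, 0.0841]].

Step 3 — form the quadratic (x - mu)^T · Sigma^{-1} · (x - mu):
  Sigma^{-1} · (x - mu) = (-0.1402, -0.2617).
  (x - mu)^T · [Sigma^{-1} · (x - mu)] = (-1)·(-0.1402) + (-3)·(-0.2617) = 0.9252.

Step 4 — take square root: d = √(0.9252) ≈ 0.9619.

d(x, mu) = √(0.9252) ≈ 0.9619


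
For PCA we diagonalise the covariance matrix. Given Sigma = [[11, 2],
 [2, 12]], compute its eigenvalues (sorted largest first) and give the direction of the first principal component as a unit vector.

Step 1 — characteristic polynomial of 2×2 Sigma:
  det(Sigma - λI) = λ² - trace · λ + det = 0.
  trace = 11 + 12 = 23, det = 11·12 - (2)² = 128.
Step 2 — discriminant:
  Δ = trace² - 4·det = 529 - 512 = 17.
Step 3 — eigenvalues:
  λ = (trace ± √Δ)/2 = (23 ± 4.1231)/2,
  λ_1 = 13.5616,  λ_2 = 9.4384.

Step 4 — unit eigenvector for λ_1: solve (Sigma - λ_1 I)v = 0. First row:
  (11 - 13.5616)·v_x + (2)·v_y = 0, i.e. (-2.5616)·v_x + (2)·v_y = 0,
  so v ∝ (b, λ_1 - a) = (2, 2.5616) = u.
  ||u|| = √((2)² + (2.5616)²) = √(10.5616) ≈ 3.2499,
  v_1 = u/||u|| ≈ (0.6154, 0.7882) (||v_1|| = 1).

λ_1 = 13.5616,  λ_2 = 9.4384;  v_1 ≈ (0.6154, 0.7882)


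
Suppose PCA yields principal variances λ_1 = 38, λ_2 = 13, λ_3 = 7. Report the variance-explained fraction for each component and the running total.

Step 1 — total variance = trace(Sigma) = Σ λ_i = 38 + 13 + 7 = 58.

Step 2 — fraction explained by component i = λ_i / Σ λ:
  PC1: 38/58 = 0.6552
  PC2: 13/58 = 0.2241
  PC3: 7/58 = 0.1207

Step 3 — cumulative fraction after k components = (λ_1 + ... + λ_k) / Σ λ:
  k = 1: 38/58 = 0.6552
  k = 2: (38 + 13)/58 = 51/58 = 0.8793
  k = 3: (38 + 13 + 7)/58 = 58/58 = 1

Summary (fraction, with percent):

explained: PC1 0.6552 (65.52%), PC2 0.2241 (22.41%), PC3 0.1207 (12.07%);  cumulative: 0.6552, 0.8793, 1


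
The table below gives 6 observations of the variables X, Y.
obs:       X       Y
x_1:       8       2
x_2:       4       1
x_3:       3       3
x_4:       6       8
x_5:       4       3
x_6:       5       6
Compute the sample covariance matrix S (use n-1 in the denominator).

Step 1 — column means:
  mean(X) = (8 + 4 + 3 + 6 + 4 + 5) / 6 = 30/6 = 5
  mean(Y) = (2 + 1 + 3 + 8 + 3 + 6) / 6 = 23/6 = 3.8333

Step 2 — sample covariance S[i,j] = (1/(n-1)) · Σ_k (x_{k,i} - mean_i) · (x_{k,j} - mean_j), with n-1 = 5.
  S[X,X] = ((3)·(3) + (-1)·(-1) + (-2)·(-2) + (1)·(1) + (-1)·(-1) + (0)·(0)) / 5 = 16/5 = 3.2
  S[X,Y] = ((3)·(-1.8333) + (-1)·(-2.8333) + (-2)·(-0.8333) + (1)·(4.1667) + (-1)·(-0.8333) + (0)·(2.1667)) / 5 = 4/5 = 0.8
  S[Y,Y] = ((-1.8333)·(-1.8333) + (-2.8333)·(-2.8333) + (-0.8333)·(-0.8333) + (4.1667)·(4.1667) + (-0.8333)·(-0.8333) + (2.1667)·(2.1667)) / 5 = 34.8333/5 = 6.9667

S is symmetric (S[j,i] = S[i,j]). Assembling:

S = [[3.2, 0.8],
 [0.8, 6.9667]]


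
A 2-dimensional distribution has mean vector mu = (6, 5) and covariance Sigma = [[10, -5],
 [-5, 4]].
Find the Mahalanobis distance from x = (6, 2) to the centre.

Step 1 — centre the observation: (x - mu) = (0, -3).

Step 2 — invert Sigma. det(Sigma) = 10·4 - (-5)² = 15.
  Sigma^{-1} = (1/det) · [[d, -b], [-b, a]] = [[0.2667, 0.3333],
 [0.3333, 0.6667]].

Step 3 — form the quadratic (x - mu)^T · Sigma^{-1} · (x - mu):
  Sigma^{-1} · (x - mu) = (-1, -2).
  (x - mu)^T · [Sigma^{-1} · (x - mu)] = (0)·(-1) + (-3)·(-2) = 6.

Step 4 — take square root: d = √(6) ≈ 2.4495.

d(x, mu) = √(6) ≈ 2.4495


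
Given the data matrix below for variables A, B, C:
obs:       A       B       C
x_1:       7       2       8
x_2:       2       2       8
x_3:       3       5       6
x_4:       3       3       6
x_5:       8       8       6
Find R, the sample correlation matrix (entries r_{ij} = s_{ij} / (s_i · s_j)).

Step 1 — column means:
  mean(A) = (7 + 2 + 3 + 3 + 8) / 5 = 23/5 = 4.6
  mean(B) = (2 + 2 + 5 + 3 + 8) / 5 = 20/5 = 4
  mean(C) = (8 + 8 + 6 + 6 + 6) / 5 = 34/5 = 6.8

Step 2 — sample variances and covariances s[i,j] = (1/(n-1)) · Σ_k (x_{k,i} - mean_i) · (x_{k,j} - mean_j), with n-1 = 4:
  s[A,A] = ((2.4)·(2.4) + (-2.6)·(-2.6) + (-1.6)·(-1.6) + (-1.6)·(-1.6) + (3.4)·(3.4)) / 4 = 29.2/4 = 7.3
  s[A,B] = ((2.4)·(-2) + (-2.6)·(-2) + (-1.6)·(1) + (-1.6)·(-1) + (3.4)·(4)) / 4 = 14/4 = 3.5
  s[A,C] = ((2.4)·(1.2) + (-2.6)·(1.2) + (-1.6)·(-0.8) + (-1.6)·(-0.8) + (3.4)·(-0.8)) / 4 = -0.4/4 = -0.1
  s[B,B] = ((-2)·(-2) + (-2)·(-2) + (1)·(1) + (-1)·(-1) + (4)·(4)) / 4 = 26/4 = 6.5
  s[B,C] = ((-2)·(1.2) + (-2)·(1.2) + (1)·(-0.8) + (-1)·(-0.8) + (4)·(-0.8)) / 4 = -8/4 = -2
  s[C,C] = ((1.2)·(1.2) + (1.2)·(1.2) + (-0.8)·(-0.8) + (-0.8)·(-0.8) + (-0.8)·(-0.8)) / 4 = 4.8/4 = 1.2
  Sample standard deviations s_i = √(s[i,i]):
  s(A) = √(7.3) = 2.7019
  s(B) = √(6.5) = 2.5495
  s(C) = √(1.2) = 1.0954

Step 3 — r_{ij} = s_{ij} / (s_i · s_j):
  r[A,A] = 1 (diagonal).
  r[A,B] = 3.5 / (2.7019 · 2.5495) = 3.5 / 6.8884 = 0.5081
  r[A,C] = -0.1 / (2.7019 · 1.0954) = -0.1 / 2.9597 = -0.0338
  r[B,B] = 1 (diagonal).
  r[B,C] = -2 / (2.5495 · 1.0954) = -2 / 2.7928 = -0.7161
  r[C,C] = 1 (diagonal).

R is symmetric with unit diagonal. Assembling:

R = [[1, 0.5081, -0.0338],
 [0.5081, 1, -0.7161],
 [-0.0338, -0.7161, 1]]


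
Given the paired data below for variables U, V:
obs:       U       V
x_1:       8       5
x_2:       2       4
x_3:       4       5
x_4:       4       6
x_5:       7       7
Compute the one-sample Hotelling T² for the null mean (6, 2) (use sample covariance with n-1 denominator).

Step 1 — sample mean vector:
  mean(U) = (8 + 2 + 4 + 4 + 7) / 5 = 25/5 = 5
  mean(V) = (5 + 4 + 5 + 6 + 7) / 5 = 27/5 = 5.4
  x̄ = (5, 5.4),  deviation x̄ - mu_0 = (5, 5.4) - (6, 2) = (-1, 3.4).

Step 2 — sample covariance matrix, S[i,j] = (1/(n-1)) · Σ_k (x_{k,i} - mean_i) · (x_{k,j} - mean_j), divisor n-1 = 4:
  S[U,U] = ((3)·(3) + (-3)·(-3) + (-1)·(-1) + (-1)·(-1) + (2)·(2)) / 4 = 24/4 = 6
  S[U,V] = ((3)·(-0.4) + (-3)·(-1.4) + (-1)·(-0.4) + (-1)·(0.6) + (2)·(1.6)) / 4 = 6/4 = 1.5
  S[V,V] = ((-0.4)·(-0.4) + (-1.4)·(-1.4) + (-0.4)·(-0.4) + (0.6)·(0.6) + (1.6)·(1.6)) / 4 = 5.2/4 = 1.3
  S = [[6, 1.5],
 [1.5, 1.3]].

Step 3 — invert S. det(S) = 6·1.3 - (1.5)² = 5.55.
  S^{-1} = (1/det) · [[d, -b], [-b, a]] = [[0.2342, -0.2703],
 [-0.2703, 1.0811]].

Step 4 — quadratic form (x̄ - mu_0)^T · S^{-1} · (x̄ - mu_0):
  S^{-1} · (x̄ - mu_0) = (-1.1532, 3.9459),
  (x̄ - mu_0)^T · [...] = (-1)·(-1.1532) + (3.4)·(3.9459) = 14.5694.

Step 5 — scale by n: T² = 5 · 14.5694 = 72.8468.

T² ≈ 72.8468


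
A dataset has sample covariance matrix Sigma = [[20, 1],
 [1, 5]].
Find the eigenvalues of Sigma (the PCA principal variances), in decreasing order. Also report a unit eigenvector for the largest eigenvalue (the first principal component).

Step 1 — characteristic polynomial of 2×2 Sigma:
  det(Sigma - λI) = λ² - trace · λ + det = 0.
  trace = 20 + 5 = 25, det = 20·5 - (1)² = 99.
Step 2 — discriminant:
  Δ = trace² - 4·det = 625 - 396 = 229.
Step 3 — eigenvalues:
  λ = (trace ± √Δ)/2 = (25 ± 15.1327)/2,
  λ_1 = 20.0664,  λ_2 = 4.9336.

Step 4 — unit eigenvector for λ_1: solve (Sigma - λ_1 I)v = 0. First row:
  (20 - 20.0664)·v_x + (1)·v_y = 0, i.e. (-0.0664)·v_x + (1)·v_y = 0,
  so v ∝ (b, λ_1 - a) = (1, 0.0664) = u.
  ||u|| = √((1)² + (0.0664)²) = √(1.0044) ≈ 1.0022,
  v_1 = u/||u|| ≈ (0.9978, 0.0662) (||v_1|| = 1).

λ_1 = 20.0664,  λ_2 = 4.9336;  v_1 ≈ (0.9978, 0.0662)


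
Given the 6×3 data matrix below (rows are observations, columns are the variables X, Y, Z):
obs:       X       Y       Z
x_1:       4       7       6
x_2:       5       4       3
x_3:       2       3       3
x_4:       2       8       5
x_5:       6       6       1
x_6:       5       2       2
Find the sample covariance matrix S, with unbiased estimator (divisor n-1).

Step 1 — column means:
  mean(X) = (4 + 5 + 2 + 2 + 6 + 5) / 6 = 24/6 = 4
  mean(Y) = (7 + 4 + 3 + 8 + 6 + 2) / 6 = 30/6 = 5
  mean(Z) = (6 + 3 + 3 + 5 + 1 + 2) / 6 = 20/6 = 3.3333

Step 2 — sample covariance S[i,j] = (1/(n-1)) · Σ_k (x_{k,i} - mean_i) · (x_{k,j} - mean_j), with n-1 = 5.
  S[X,X] = ((0)·(0) + (1)·(1) + (-2)·(-2) + (-2)·(-2) + (2)·(2) + (1)·(1)) / 5 = 14/5 = 2.8
  S[X,Y] = ((0)·(2) + (1)·(-1) + (-2)·(-2) + (-2)·(3) + (2)·(1) + (1)·(-3)) / 5 = -4/5 = -0.8
  S[X,Z] = ((0)·(2.6667) + (1)·(-0.3333) + (-2)·(-0.3333) + (-2)·(1.6667) + (2)·(-2.3333) + (1)·(-1.3333)) / 5 = -9/5 = -1.8
  S[Y,Y] = ((2)·(2) + (-1)·(-1) + (-2)·(-2) + (3)·(3) + (1)·(1) + (-3)·(-3)) / 5 = 28/5 = 5.6
  S[Y,Z] = ((2)·(2.6667) + (-1)·(-0.3333) + (-2)·(-0.3333) + (3)·(1.6667) + (1)·(-2.3333) + (-3)·(-1.3333)) / 5 = 13/5 = 2.6
  S[Z,Z] = ((2.6667)·(2.6667) + (-0.3333)·(-0.3333) + (-0.3333)·(-0.3333) + (1.6667)·(1.6667) + (-2.3333)·(-2.3333) + (-1.3333)·(-1.3333)) / 5 = 17.3333/5 = 3.4667

S is symmetric (S[j,i] = S[i,j]). Assembling:

S = [[2.8, -0.8, -1.8],
 [-0.8, 5.6, 2.6],
 [-1.8, 2.6, 3.4667]]


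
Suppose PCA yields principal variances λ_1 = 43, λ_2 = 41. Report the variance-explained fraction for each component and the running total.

Step 1 — total variance = trace(Sigma) = Σ λ_i = 43 + 41 = 84.

Step 2 — fraction explained by component i = λ_i / Σ λ:
  PC1: 43/84 = 0.5119
  PC2: 41/84 = 0.4881

Step 3 — cumulative fraction after k components = (λ_1 + ... + λ_k) / Σ λ:
  k = 1: 43/84 = 0.5119
  k = 2: (43 + 41)/84 = 84/84 = 1

Summary (fraction, with percent):

explained: PC1 0.5119 (51.19%), PC2 0.4881 (48.81%);  cumulative: 0.5119, 1


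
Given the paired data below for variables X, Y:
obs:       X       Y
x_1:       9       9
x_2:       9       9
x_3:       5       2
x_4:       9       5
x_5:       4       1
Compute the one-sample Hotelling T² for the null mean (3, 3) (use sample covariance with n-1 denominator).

Step 1 — sample mean vector:
  mean(X) = (9 + 9 + 5 + 9 + 4) / 5 = 36/5 = 7.2
  mean(Y) = (9 + 9 + 2 + 5 + 1) / 5 = 26/5 = 5.2
  x̄ = (7.2, 5.2),  deviation x̄ - mu_0 = (7.2, 5.2) - (3, 3) = (4.2, 2.2).

Step 2 — sample covariance matrix, S[i,j] = (1/(n-1)) · Σ_k (x_{k,i} - mean_i) · (x_{k,j} - mean_j), divisor n-1 = 4:
  S[X,X] = ((1.8)·(1.8) + (1.8)·(1.8) + (-2.2)·(-2.2) + (1.8)·(1.8) + (-3.2)·(-3.2)) / 4 = 24.8/4 = 6.2
  S[X,Y] = ((1.8)·(3.8) + (1.8)·(3.8) + (-2.2)·(-3.2) + (1.8)·(-0.2) + (-3.2)·(-4.2)) / 4 = 33.8/4 = 8.45
  S[Y,Y] = ((3.8)·(3.8) + (3.8)·(3.8) + (-3.2)·(-3.2) + (-0.2)·(-0.2) + (-4.2)·(-4.2)) / 4 = 56.8/4 = 14.2
  S = [[6.2, 8.45],
 [8.45, 14.2]].

Step 3 — invert S. det(S) = 6.2·14.2 - (8.45)² = 16.6375.
  S^{-1} = (1/det) · [[d, -b], [-b, a]] = [[0.8535, -0.5079],
 [-0.5079, 0.3727]].

Step 4 — quadratic form (x̄ - mu_0)^T · S^{-1} · (x̄ - mu_0):
  S^{-1} · (x̄ - mu_0) = (2.4673, -1.3133),
  (x̄ - mu_0)^T · [...] = (4.2)·(2.4673) + (2.2)·(-1.3133) = 7.4735.

Step 5 — scale by n: T² = 5 · 7.4735 = 37.3674.

T² ≈ 37.3674


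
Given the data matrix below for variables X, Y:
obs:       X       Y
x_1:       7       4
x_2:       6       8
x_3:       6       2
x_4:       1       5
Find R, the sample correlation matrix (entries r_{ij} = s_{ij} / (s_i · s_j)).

Step 1 — column means:
  mean(X) = (7 + 6 + 6 + 1) / 4 = 20/4 = 5
  mean(Y) = (4 + 8 + 2 + 5) / 4 = 19/4 = 4.75

Step 2 — sample variances and covariances s[i,j] = (1/(n-1)) · Σ_k (x_{k,i} - mean_i) · (x_{k,j} - mean_j), with n-1 = 3:
  s[X,X] = ((2)·(2) + (1)·(1) + (1)·(1) + (-4)·(-4)) / 3 = 22/3 = 7.3333
  s[X,Y] = ((2)·(-0.75) + (1)·(3.25) + (1)·(-2.75) + (-4)·(0.25)) / 3 = -2/3 = -0.6667
  s[Y,Y] = ((-0.75)·(-0.75) + (3.25)·(3.25) + (-2.75)·(-2.75) + (0.25)·(0.25)) / 3 = 18.75/3 = 6.25
  Sample standard deviations s_i = √(s[i,i]):
  s(X) = √(7.3333) = 2.708
  s(Y) = √(6.25) = 2.5

Step 3 — r_{ij} = s_{ij} / (s_i · s_j):
  r[X,X] = 1 (diagonal).
  r[X,Y] = -0.6667 / (2.708 · 2.5) = -0.6667 / 6.77 = -0.0985
  r[Y,Y] = 1 (diagonal).

R is symmetric with unit diagonal. Assembling:

R = [[1, -0.0985],
 [-0.0985, 1]]


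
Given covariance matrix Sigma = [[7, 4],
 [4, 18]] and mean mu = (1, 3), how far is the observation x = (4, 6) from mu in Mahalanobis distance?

Step 1 — centre the observation: (x - mu) = (3, 3).

Step 2 — invert Sigma. det(Sigma) = 7·18 - (4)² = 110.
  Sigma^{-1} = (1/det) · [[d, -b], [-b, a]] = [[0.1636, -0.0364],
 [-0.0364, 0.0636]].

Step 3 — form the quadratic (x - mu)^T · Sigma^{-1} · (x - mu):
  Sigma^{-1} · (x - mu) = (0.3818, 0.0818).
  (x - mu)^T · [Sigma^{-1} · (x - mu)] = (3)·(0.3818) + (3)·(0.0818) = 1.3909.

Step 4 — take square root: d = √(1.3909) ≈ 1.1794.

d(x, mu) = √(1.3909) ≈ 1.1794


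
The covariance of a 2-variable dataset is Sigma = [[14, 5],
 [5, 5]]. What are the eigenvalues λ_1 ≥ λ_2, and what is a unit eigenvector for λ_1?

Step 1 — characteristic polynomial of 2×2 Sigma:
  det(Sigma - λI) = λ² - trace · λ + det = 0.
  trace = 14 + 5 = 19, det = 14·5 - (5)² = 45.
Step 2 — discriminant:
  Δ = trace² - 4·det = 361 - 180 = 181.
Step 3 — eigenvalues:
  λ = (trace ± √Δ)/2 = (19 ± 13.4536)/2,
  λ_1 = 16.2268,  λ_2 = 2.7732.

Step 4 — unit eigenvector for λ_1: solve (Sigma - λ_1 I)v = 0. First row:
  (14 - 16.2268)·v_x + (5)·v_y = 0, i.e. (-2.2268)·v_x + (5)·v_y = 0,
  so v ∝ (b, λ_1 - a) = (5, 2.2268) = u.
  ||u|| = √((5)² + (2.2268)²) = √(29.9587) ≈ 5.4735,
  v_1 = u/||u|| ≈ (0.9135, 0.4068) (||v_1|| = 1).

λ_1 = 16.2268,  λ_2 = 2.7732;  v_1 ≈ (0.9135, 0.4068)


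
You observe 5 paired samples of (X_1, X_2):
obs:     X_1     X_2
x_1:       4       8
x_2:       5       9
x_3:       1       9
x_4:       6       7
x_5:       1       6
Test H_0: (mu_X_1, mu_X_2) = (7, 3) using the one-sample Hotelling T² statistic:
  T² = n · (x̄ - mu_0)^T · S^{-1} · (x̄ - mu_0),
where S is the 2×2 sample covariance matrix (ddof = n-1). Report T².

Step 1 — sample mean vector:
  mean(X_1) = (4 + 5 + 1 + 6 + 1) / 5 = 17/5 = 3.4
  mean(X_2) = (8 + 9 + 9 + 7 + 6) / 5 = 39/5 = 7.8
  x̄ = (3.4, 7.8),  deviation x̄ - mu_0 = (3.4, 7.8) - (7, 3) = (-3.6, 4.8).

Step 2 — sample covariance matrix, S[i,j] = (1/(n-1)) · Σ_k (x_{k,i} - mean_i) · (x_{k,j} - mean_j), divisor n-1 = 4:
  S[X_1,X_1] = ((0.6)·(0.6) + (1.6)·(1.6) + (-2.4)·(-2.4) + (2.6)·(2.6) + (-2.4)·(-2.4)) / 4 = 21.2/4 = 5.3
  S[X_1,X_2] = ((0.6)·(0.2) + (1.6)·(1.2) + (-2.4)·(1.2) + (2.6)·(-0.8) + (-2.4)·(-1.8)) / 4 = 1.4/4 = 0.35
  S[X_2,X_2] = ((0.2)·(0.2) + (1.2)·(1.2) + (1.2)·(1.2) + (-0.8)·(-0.8) + (-1.8)·(-1.8)) / 4 = 6.8/4 = 1.7
  S = [[5.3, 0.35],
 [0.35, 1.7]].

Step 3 — invert S. det(S) = 5.3·1.7 - (0.35)² = 8.8875.
  S^{-1} = (1/det) · [[d, -b], [-b, a]] = [[0.1913, -0.0394],
 [-0.0394, 0.5963]].

Step 4 — quadratic form (x̄ - mu_0)^T · S^{-1} · (x̄ - mu_0):
  S^{-1} · (x̄ - mu_0) = (-0.8776, 3.0042),
  (x̄ - mu_0)^T · [...] = (-3.6)·(-0.8776) + (4.8)·(3.0042) = 17.5797.

Step 5 — scale by n: T² = 5 · 17.5797 = 87.8987.

T² ≈ 87.8987


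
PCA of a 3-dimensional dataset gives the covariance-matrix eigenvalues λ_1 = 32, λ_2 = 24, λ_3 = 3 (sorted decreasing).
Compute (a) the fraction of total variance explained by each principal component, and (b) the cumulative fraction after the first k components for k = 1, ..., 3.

Step 1 — total variance = trace(Sigma) = Σ λ_i = 32 + 24 + 3 = 59.

Step 2 — fraction explained by component i = λ_i / Σ λ:
  PC1: 32/59 = 0.5424
  PC2: 24/59 = 0.4068
  PC3: 3/59 = 0.0508

Step 3 — cumulative fraction after k components = (λ_1 + ... + λ_k) / Σ λ:
  k = 1: 32/59 = 0.5424
  k = 2: (32 + 24)/59 = 56/59 = 0.9492
  k = 3: (32 + 24 + 3)/59 = 59/59 = 1

Summary (fraction, with percent):

explained: PC1 0.5424 (54.24%), PC2 0.4068 (40.68%), PC3 0.0508 (5.08%);  cumulative: 0.5424, 0.9492, 1


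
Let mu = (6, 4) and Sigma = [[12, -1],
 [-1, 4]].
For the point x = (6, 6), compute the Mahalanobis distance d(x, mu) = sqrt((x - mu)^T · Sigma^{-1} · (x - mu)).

Step 1 — centre the observation: (x - mu) = (0, 2).

Step 2 — invert Sigma. det(Sigma) = 12·4 - (-1)² = 47.
  Sigma^{-1} = (1/det) · [[d, -b], [-b, a]] = [[0.0851, 0.0213],
 [0.0213, 0.2553]].

Step 3 — form the quadratic (x - mu)^T · Sigma^{-1} · (x - mu):
  Sigma^{-1} · (x - mu) = (0.0426, 0.5106).
  (x - mu)^T · [Sigma^{-1} · (x - mu)] = (0)·(0.0426) + (2)·(0.5106) = 1.0213.

Step 4 — take square root: d = √(1.0213) ≈ 1.0106.

d(x, mu) = √(1.0213) ≈ 1.0106


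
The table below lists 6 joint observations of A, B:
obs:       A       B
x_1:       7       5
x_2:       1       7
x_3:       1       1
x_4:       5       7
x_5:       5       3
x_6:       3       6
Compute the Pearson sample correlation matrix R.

Step 1 — column means:
  mean(A) = (7 + 1 + 1 + 5 + 5 + 3) / 6 = 22/6 = 3.6667
  mean(B) = (5 + 7 + 1 + 7 + 3 + 6) / 6 = 29/6 = 4.8333

Step 2 — sample variances and covariances s[i,j] = (1/(n-1)) · Σ_k (x_{k,i} - mean_i) · (x_{k,j} - mean_j), with n-1 = 5:
  s[A,A] = ((3.3333)·(3.3333) + (-2.6667)·(-2.6667) + (-2.6667)·(-2.6667) + (1.3333)·(1.3333) + (1.3333)·(1.3333) + (-0.6667)·(-0.6667)) / 5 = 29.3333/5 = 5.8667
  s[A,B] = ((3.3333)·(0.1667) + (-2.6667)·(2.1667) + (-2.6667)·(-3.8333) + (1.3333)·(2.1667) + (1.3333)·(-1.8333) + (-0.6667)·(1.1667)) / 5 = 4.6667/5 = 0.9333
  s[B,B] = ((0.1667)·(0.1667) + (2.1667)·(2.1667) + (-3.8333)·(-3.8333) + (2.1667)·(2.1667) + (-1.8333)·(-1.8333) + (1.1667)·(1.1667)) / 5 = 28.8333/5 = 5.7667
  Sample standard deviations s_i = √(s[i,i]):
  s(A) = √(5.8667) = 2.4221
  s(B) = √(5.7667) = 2.4014

Step 3 — r_{ij} = s_{ij} / (s_i · s_j):
  r[A,A] = 1 (diagonal).
  r[A,B] = 0.9333 / (2.4221 · 2.4014) = 0.9333 / 5.8165 = 0.1605
  r[B,B] = 1 (diagonal).

R is symmetric with unit diagonal. Assembling:

R = [[1, 0.1605],
 [0.1605, 1]]


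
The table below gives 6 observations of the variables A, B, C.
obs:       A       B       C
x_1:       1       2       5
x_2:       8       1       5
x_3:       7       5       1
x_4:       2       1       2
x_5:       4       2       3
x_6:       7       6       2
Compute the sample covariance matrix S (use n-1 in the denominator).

Step 1 — column means:
  mean(A) = (1 + 8 + 7 + 2 + 4 + 7) / 6 = 29/6 = 4.8333
  mean(B) = (2 + 1 + 5 + 1 + 2 + 6) / 6 = 17/6 = 2.8333
  mean(C) = (5 + 5 + 1 + 2 + 3 + 2) / 6 = 18/6 = 3

Step 2 — sample covariance S[i,j] = (1/(n-1)) · Σ_k (x_{k,i} - mean_i) · (x_{k,j} - mean_j), with n-1 = 5.
  S[A,A] = ((-3.8333)·(-3.8333) + (3.1667)·(3.1667) + (2.1667)·(2.1667) + (-2.8333)·(-2.8333) + (-0.8333)·(-0.8333) + (2.1667)·(2.1667)) / 5 = 42.8333/5 = 8.5667
  S[A,B] = ((-3.8333)·(-0.8333) + (3.1667)·(-1.8333) + (2.1667)·(2.1667) + (-2.8333)·(-1.8333) + (-0.8333)·(-0.8333) + (2.1667)·(3.1667)) / 5 = 14.8333/5 = 2.9667
  S[A,C] = ((-3.8333)·(2) + (3.1667)·(2) + (2.1667)·(-2) + (-2.8333)·(-1) + (-0.8333)·(0) + (2.1667)·(-1)) / 5 = -5/5 = -1
  S[B,B] = ((-0.8333)·(-0.8333) + (-1.8333)·(-1.8333) + (2.1667)·(2.1667) + (-1.8333)·(-1.8333) + (-0.8333)·(-0.8333) + (3.1667)·(3.1667)) / 5 = 22.8333/5 = 4.5667
  S[B,C] = ((-0.8333)·(2) + (-1.8333)·(2) + (2.1667)·(-2) + (-1.8333)·(-1) + (-0.8333)·(0) + (3.1667)·(-1)) / 5 = -11/5 = -2.2
  S[C,C] = ((2)·(2) + (2)·(2) + (-2)·(-2) + (-1)·(-1) + (0)·(0) + (-1)·(-1)) / 5 = 14/5 = 2.8

S is symmetric (S[j,i] = S[i,j]). Assembling:

S = [[8.5667, 2.9667, -1],
 [2.9667, 4.5667, -2.2],
 [-1, -2.2, 2.8]]


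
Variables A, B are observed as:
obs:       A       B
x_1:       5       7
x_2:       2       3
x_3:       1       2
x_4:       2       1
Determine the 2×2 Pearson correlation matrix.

Step 1 — column means:
  mean(A) = (5 + 2 + 1 + 2) / 4 = 10/4 = 2.5
  mean(B) = (7 + 3 + 2 + 1) / 4 = 13/4 = 3.25

Step 2 — sample variances and covariances s[i,j] = (1/(n-1)) · Σ_k (x_{k,i} - mean_i) · (x_{k,j} - mean_j), with n-1 = 3:
  s[A,A] = ((2.5)·(2.5) + (-0.5)·(-0.5) + (-1.5)·(-1.5) + (-0.5)·(-0.5)) / 3 = 9/3 = 3
  s[A,B] = ((2.5)·(3.75) + (-0.5)·(-0.25) + (-1.5)·(-1.25) + (-0.5)·(-2.25)) / 3 = 12.5/3 = 4.1667
  s[B,B] = ((3.75)·(3.75) + (-0.25)·(-0.25) + (-1.25)·(-1.25) + (-2.25)·(-2.25)) / 3 = 20.75/3 = 6.9167
  Sample standard deviations s_i = √(s[i,i]):
  s(A) = √(3) = 1.7321
  s(B) = √(6.9167) = 2.63

Step 3 — r_{ij} = s_{ij} / (s_i · s_j):
  r[A,A] = 1 (diagonal).
  r[A,B] = 4.1667 / (1.7321 · 2.63) = 4.1667 / 4.5552 = 0.9147
  r[B,B] = 1 (diagonal).

R is symmetric with unit diagonal. Assembling:

R = [[1, 0.9147],
 [0.9147, 1]]


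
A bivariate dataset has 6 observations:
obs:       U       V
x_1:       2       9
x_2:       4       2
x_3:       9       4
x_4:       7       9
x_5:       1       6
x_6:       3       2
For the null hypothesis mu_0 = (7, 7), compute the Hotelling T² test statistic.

Step 1 — sample mean vector:
  mean(U) = (2 + 4 + 9 + 7 + 1 + 3) / 6 = 26/6 = 4.3333
  mean(V) = (9 + 2 + 4 + 9 + 6 + 2) / 6 = 32/6 = 5.3333
  x̄ = (4.3333, 5.3333),  deviation x̄ - mu_0 = (4.3333, 5.3333) - (7, 7) = (-2.6667, -1.6667).

Step 2 — sample covariance matrix, S[i,j] = (1/(n-1)) · Σ_k (x_{k,i} - mean_i) · (x_{k,j} - mean_j), divisor n-1 = 5:
  S[U,U] = ((-2.3333)·(-2.3333) + (-0.3333)·(-0.3333) + (4.6667)·(4.6667) + (2.6667)·(2.6667) + (-3.3333)·(-3.3333) + (-1.3333)·(-1.3333)) / 5 = 47.3333/5 = 9.4667
  S[U,V] = ((-2.3333)·(3.6667) + (-0.3333)·(-3.3333) + (4.6667)·(-1.3333) + (2.6667)·(3.6667) + (-3.3333)·(0.6667) + (-1.3333)·(-3.3333)) / 5 = -1.6667/5 = -0.3333
  S[V,V] = ((3.6667)·(3.6667) + (-3.3333)·(-3.3333) + (-1.3333)·(-1.3333) + (3.6667)·(3.6667) + (0.6667)·(0.6667) + (-3.3333)·(-3.3333)) / 5 = 51.3333/5 = 10.2667
  S = [[9.4667, -0.3333],
 [-0.3333, 10.2667]].

Step 3 — invert S. det(S) = 9.4667·10.2667 - (-0.3333)² = 97.08.
  S^{-1} = (1/det) · [[d, -b], [-b, a]] = [[0.1058, 0.0034],
 [0.0034, 0.0975]].

Step 4 — quadratic form (x̄ - mu_0)^T · S^{-1} · (x̄ - mu_0):
  S^{-1} · (x̄ - mu_0) = (-0.2877, -0.1717),
  (x̄ - mu_0)^T · [...] = (-2.6667)·(-0.2877) + (-1.6667)·(-0.1717) = 1.0534.

Step 5 — scale by n: T² = 6 · 1.0534 = 6.3206.

T² ≈ 6.3206


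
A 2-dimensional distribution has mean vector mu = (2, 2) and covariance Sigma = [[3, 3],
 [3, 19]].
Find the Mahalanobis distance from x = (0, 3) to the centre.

Step 1 — centre the observation: (x - mu) = (-2, 1).

Step 2 — invert Sigma. det(Sigma) = 3·19 - (3)² = 48.
  Sigma^{-1} = (1/det) · [[d, -b], [-b, a]] = [[0.3958, -0.0625],
 [-0.0625, 0.0625]].

Step 3 — form the quadratic (x - mu)^T · Sigma^{-1} · (x - mu):
  Sigma^{-1} · (x - mu) = (-0.8542, 0.1875).
  (x - mu)^T · [Sigma^{-1} · (x - mu)] = (-2)·(-0.8542) + (1)·(0.1875) = 1.8958.

Step 4 — take square root: d = √(1.8958) ≈ 1.3769.

d(x, mu) = √(1.8958) ≈ 1.3769


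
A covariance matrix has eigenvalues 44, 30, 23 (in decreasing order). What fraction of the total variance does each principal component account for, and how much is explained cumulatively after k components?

Step 1 — total variance = trace(Sigma) = Σ λ_i = 44 + 30 + 23 = 97.

Step 2 — fraction explained by component i = λ_i / Σ λ:
  PC1: 44/97 = 0.4536
  PC2: 30/97 = 0.3093
  PC3: 23/97 = 0.2371

Step 3 — cumulative fraction after k components = (λ_1 + ... + λ_k) / Σ λ:
  k = 1: 44/97 = 0.4536
  k = 2: (44 + 30)/97 = 74/97 = 0.7629
  k = 3: (44 + 30 + 23)/97 = 97/97 = 1

Summary (fraction, with percent):

explained: PC1 0.4536 (45.36%), PC2 0.3093 (30.93%), PC3 0.2371 (23.71%);  cumulative: 0.4536, 0.7629, 1


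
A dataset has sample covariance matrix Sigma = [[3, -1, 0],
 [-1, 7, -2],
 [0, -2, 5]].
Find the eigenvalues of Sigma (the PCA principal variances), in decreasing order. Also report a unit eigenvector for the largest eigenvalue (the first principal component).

Step 1 — characteristic polynomial p(λ) = det(λI - Sigma) = λ³ - tr·λ² + c_1·λ - det, where tr = trace, c_1 = sum of the principal 2×2 minors, det = det(Sigma):
  tr = 3 + 7 + 5 = 15,
  c_1 = (3·7 - (-1)²) + (3·5 - (0)²) + (7·5 - (-2)²) = 20 + 15 + 31 = 66,
  det = 3·(7·5 - (-2)²) - (-1)·((-1)·5 - (-2)·(0)) + (0)·((-1)·(-2) - 7·(0)) = 3·(31) - (-1)·(-5) + (0)·(2) = 88.
  So p(λ) = λ³ - 15λ² + 66λ - 88.
Step 2 — look for an integer root (rational root theorem: any rational root is an integer divisor of 88). Testing λ = 4:
  p(4) = 64 - 240 + 264 - 88 = 0  ✓
  Dividing out (λ - 4): p(λ) = (λ - 4)(λ² - 11λ + 22).
Step 3 — remaining eigenvalues from the quadratic λ² - 11λ + 22 = 0:
  Δ = 11² - 4·22 = 121 - 88 = 33,  λ = (11 ± √33)/2 = (11 ± 5.7446)/2 ≈ 8.3723 or 2.6277.
  Sorted: λ_1 = 8.3723,  λ_2 = 4,  λ_3 = 2.6277  (check: sum = 15 = tr ✓).

Step 4 — unit eigenvector for λ_1 ≈ 8.3723: v spans the null space of (Sigma - λ_1 I), whose rows are
  r_1 = (-5.3723, -1, 0),  r_2 = (-1, -1.3723, -2),  r_3 = (0, -2, -3.3723).
  v is orthogonal to every row, so take v ∝ r_1 × r_2 = ((-1)·(-2) - (0)·(-1.3723), (0)·(-1) - (-5.3723)·(-2), (-5.3723)·(-1.3723) - (-1)·(-1)) ≈ (2, -10.7446, 6.3723).
  Let u = (2, -10.7446, 6.3723).
  ||u|| = √((2)² + (-10.7446)² + (6.3723)²) = √(160.0516) ≈ 12.6511,  v_1 = u/||u|| ≈ (0.1581, -0.8493, 0.5037) (||v_1|| = 1).

λ_1 = 8.3723,  λ_2 = 4,  λ_3 = 2.6277;  v_1 ≈ (0.1581, -0.8493, 0.5037)


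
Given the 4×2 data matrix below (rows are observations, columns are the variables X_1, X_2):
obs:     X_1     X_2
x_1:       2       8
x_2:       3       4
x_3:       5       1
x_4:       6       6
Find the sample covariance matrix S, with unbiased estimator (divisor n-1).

Step 1 — column means:
  mean(X_1) = (2 + 3 + 5 + 6) / 4 = 16/4 = 4
  mean(X_2) = (8 + 4 + 1 + 6) / 4 = 19/4 = 4.75

Step 2 — sample covariance S[i,j] = (1/(n-1)) · Σ_k (x_{k,i} - mean_i) · (x_{k,j} - mean_j), with n-1 = 3.
  S[X_1,X_1] = ((-2)·(-2) + (-1)·(-1) + (1)·(1) + (2)·(2)) / 3 = 10/3 = 3.3333
  S[X_1,X_2] = ((-2)·(3.25) + (-1)·(-0.75) + (1)·(-3.75) + (2)·(1.25)) / 3 = -7/3 = -2.3333
  S[X_2,X_2] = ((3.25)·(3.25) + (-0.75)·(-0.75) + (-3.75)·(-3.75) + (1.25)·(1.25)) / 3 = 26.75/3 = 8.9167

S is symmetric (S[j,i] = S[i,j]). Assembling:

S = [[3.3333, -2.3333],
 [-2.3333, 8.9167]]


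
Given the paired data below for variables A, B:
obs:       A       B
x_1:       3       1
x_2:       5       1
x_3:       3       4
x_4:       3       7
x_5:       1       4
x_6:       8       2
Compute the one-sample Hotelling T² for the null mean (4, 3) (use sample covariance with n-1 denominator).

Step 1 — sample mean vector:
  mean(A) = (3 + 5 + 3 + 3 + 1 + 8) / 6 = 23/6 = 3.8333
  mean(B) = (1 + 1 + 4 + 7 + 4 + 2) / 6 = 19/6 = 3.1667
  x̄ = (3.8333, 3.1667),  deviation x̄ - mu_0 = (3.8333, 3.1667) - (4, 3) = (-0.1667, 0.1667).

Step 2 — sample covariance matrix, S[i,j] = (1/(n-1)) · Σ_k (x_{k,i} - mean_i) · (x_{k,j} - mean_j), divisor n-1 = 5:
  S[A,A] = ((-0.8333)·(-0.8333) + (1.1667)·(1.1667) + (-0.8333)·(-0.8333) + (-0.8333)·(-0.8333) + (-2.8333)·(-2.8333) + (4.1667)·(4.1667)) / 5 = 28.8333/5 = 5.7667
  S[A,B] = ((-0.8333)·(-2.1667) + (1.1667)·(-2.1667) + (-0.8333)·(0.8333) + (-0.8333)·(3.8333) + (-2.8333)·(0.8333) + (4.1667)·(-1.1667)) / 5 = -11.8333/5 = -2.3667
  S[B,B] = ((-2.1667)·(-2.1667) + (-2.1667)·(-2.1667) + (0.8333)·(0.8333) + (3.8333)·(3.8333) + (0.8333)·(0.8333) + (-1.1667)·(-1.1667)) / 5 = 26.8333/5 = 5.3667
  S = [[5.7667, -2.3667],
 [-2.3667, 5.3667]].

Step 3 — invert S. det(S) = 5.7667·5.3667 - (-2.3667)² = 25.3467.
  S^{-1} = (1/det) · [[d, -b], [-b, a]] = [[0.2117, 0.0934],
 [0.0934, 0.2275]].

Step 4 — quadratic form (x̄ - mu_0)^T · S^{-1} · (x̄ - mu_0):
  S^{-1} · (x̄ - mu_0) = (-0.0197, 0.0224),
  (x̄ - mu_0)^T · [...] = (-0.1667)·(-0.0197) + (0.1667)·(0.0224) = 0.007.

Step 5 — scale by n: T² = 6 · 0.007 = 0.0421.

T² ≈ 0.0421


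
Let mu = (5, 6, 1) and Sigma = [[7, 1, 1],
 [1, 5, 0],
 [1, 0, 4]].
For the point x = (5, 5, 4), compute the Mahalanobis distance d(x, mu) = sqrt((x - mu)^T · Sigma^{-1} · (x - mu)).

Step 1 — centre the observation: (x - mu) = (0, -1, 3).

Step 2 — invert Sigma (cofactor / det for 3×3, or solve directly):
  Sigma^{-1} = [[0.1527, -0.0305, -0.0382],
 [-0.0305, 0.2061, 0.0076],
 [-0.0382, 0.0076, 0.2595]].

Step 3 — form the quadratic (x - mu)^T · Sigma^{-1} · (x - mu):
  Sigma^{-1} · (x - mu) = (-0.084, -0.1832, 0.771).
  (x - mu)^T · [Sigma^{-1} · (x - mu)] = (0)·(-0.084) + (-1)·(-0.1832) + (3)·(0.771) = 2.4962.

Step 4 — take square root: d = √(2.4962) ≈ 1.5799.

d(x, mu) = √(2.4962) ≈ 1.5799


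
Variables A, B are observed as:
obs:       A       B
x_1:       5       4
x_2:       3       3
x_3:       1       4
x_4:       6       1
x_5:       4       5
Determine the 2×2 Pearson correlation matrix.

Step 1 — column means:
  mean(A) = (5 + 3 + 1 + 6 + 4) / 5 = 19/5 = 3.8
  mean(B) = (4 + 3 + 4 + 1 + 5) / 5 = 17/5 = 3.4

Step 2 — sample variances and covariances s[i,j] = (1/(n-1)) · Σ_k (x_{k,i} - mean_i) · (x_{k,j} - mean_j), with n-1 = 4:
  s[A,A] = ((1.2)·(1.2) + (-0.8)·(-0.8) + (-2.8)·(-2.8) + (2.2)·(2.2) + (0.2)·(0.2)) / 4 = 14.8/4 = 3.7
  s[A,B] = ((1.2)·(0.6) + (-0.8)·(-0.4) + (-2.8)·(0.6) + (2.2)·(-2.4) + (0.2)·(1.6)) / 4 = -5.6/4 = -1.4
  s[B,B] = ((0.6)·(0.6) + (-0.4)·(-0.4) + (0.6)·(0.6) + (-2.4)·(-2.4) + (1.6)·(1.6)) / 4 = 9.2/4 = 2.3
  Sample standard deviations s_i = √(s[i,i]):
  s(A) = √(3.7) = 1.9235
  s(B) = √(2.3) = 1.5166

Step 3 — r_{ij} = s_{ij} / (s_i · s_j):
  r[A,A] = 1 (diagonal).
  r[A,B] = -1.4 / (1.9235 · 1.5166) = -1.4 / 2.9172 = -0.4799
  r[B,B] = 1 (diagonal).

R is symmetric with unit diagonal. Assembling:

R = [[1, -0.4799],
 [-0.4799, 1]]
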